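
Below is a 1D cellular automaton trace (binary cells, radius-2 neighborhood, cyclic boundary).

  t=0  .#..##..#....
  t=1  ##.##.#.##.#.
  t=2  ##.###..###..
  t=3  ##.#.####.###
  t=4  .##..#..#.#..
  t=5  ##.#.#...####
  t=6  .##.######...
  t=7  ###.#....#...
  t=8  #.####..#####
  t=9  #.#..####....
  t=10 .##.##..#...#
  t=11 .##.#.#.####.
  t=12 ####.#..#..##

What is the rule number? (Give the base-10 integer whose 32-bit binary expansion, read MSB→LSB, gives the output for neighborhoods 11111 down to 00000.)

  nb #####: next=.  (t=3,i=12, bit31=0)
  nb ####.: next=.  (t=3,i=0, bit30=0)
  nb ###.#: next=#  (t=3,i=1, bit29=1)
  nb ###..: next=#  (t=2,i=5, bit28=1)
  nb ##.##: next=.  (t=1,i=2, bit27=0)
  nb ##.#.: next=#  (t=1,i=5, bit26=1)
  nb ##..#: next=#  (t=0,i=6, bit25=1)
  nb ##...: next=.  (t=6,i=10, bit24=0)
  nb #.###: next=#  (t=2,i=3, bit23=1)
  nb #.##.: next=#  (t=1,i=0, bit22=1)
  nb #.#.#: next=.  (t=1,i=6, bit21=0)
  nb #.#..: next=#  (t=4,i=10, bit20=1)
  nb #..##: next=#  (t=0,i=3, bit19=1)
  nb #..#.: next=.  (t=0,i=7, bit18=0)
  nb #...#: next=#  (t=4,i=12, bit17=1)
  nb #....: next=.  (t=0,i=10, bit16=0)
  nb .####: next=.  (t=3,i=6, bit15=0)
  nb .###.: next=.  (t=2,i=4, bit14=0)
  nb .##.#: next=#  (t=1,i=1, bit13=1)
  nb .##..: next=.  (t=0,i=5, bit12=0)
  nb .#.##: next=.  (t=1,i=7, bit11=0)
  nb .#.#.: next=#  (t=4,i=9, bit10=1)
  nb .#..#: next=.  (t=0,i=2, bit9=0)
  nb .#...: next=#  (t=0,i=9, bit8=1)
  nb ..###: next=#  (t=2,i=8, bit7=1)
  nb ..##.: next=#  (t=0,i=4, bit6=1)
  nb ..#.#: next=.  (t=4,i=8, bit5=0)
  nb ..#..: next=#  (t=0,i=1, bit4=1)
  nb ...##: next=#  (t=4,i=0, bit3=1)
  nb ...#.: next=#  (t=0,i=0, bit2=1)
  nb ....#: next=.  (t=0,i=12, bit1=0)
  nb .....: next=#  (t=0,i=11, bit0=1)
  bits 00110110110110100010010111011101 = 920266205

920266205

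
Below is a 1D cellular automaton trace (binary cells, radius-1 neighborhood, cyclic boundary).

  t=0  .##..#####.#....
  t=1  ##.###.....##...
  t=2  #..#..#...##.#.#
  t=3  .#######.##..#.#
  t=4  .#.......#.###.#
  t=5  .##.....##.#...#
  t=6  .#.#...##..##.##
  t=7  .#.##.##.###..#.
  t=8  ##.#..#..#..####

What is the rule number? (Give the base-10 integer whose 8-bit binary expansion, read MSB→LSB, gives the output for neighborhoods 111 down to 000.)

30

  [7] ### => .  t=0,i=6
  [6] ##. => .  t=0,i=2
  [5] #.# => .  t=0,i=10
  [4] #.. => #  t=0,i=3
  [3] .## => #  t=0,i=1
  [2] .#. => #  t=0,i=11
  [1] ..# => #  t=0,i=0
  [0] ... => .  t=0,i=13
  bits 00011110 = 30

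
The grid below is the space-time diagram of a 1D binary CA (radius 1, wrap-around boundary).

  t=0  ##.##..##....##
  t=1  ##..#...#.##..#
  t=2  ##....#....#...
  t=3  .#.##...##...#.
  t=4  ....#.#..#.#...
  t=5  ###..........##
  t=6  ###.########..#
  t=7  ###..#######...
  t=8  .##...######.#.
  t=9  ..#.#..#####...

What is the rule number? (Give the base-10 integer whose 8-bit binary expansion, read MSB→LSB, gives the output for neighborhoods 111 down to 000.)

  nb ###: next=#  (t=0,i=0, bit7=1)
  nb ##.: next=#  (t=0,i=1, bit6=1)
  nb #.#: next=.  (t=0,i=2, bit5=0)
  nb #..: next=.  (t=0,i=5, bit4=0)
  nb .##: next=.  (t=0,i=3, bit3=0)
  nb .#.: next=.  (t=1,i=4, bit2=0)
  nb ..#: next=.  (t=0,i=6, bit1=0)
  nb ...: next=#  (t=0,i=10, bit0=1)
  bits 11000001 = 193

193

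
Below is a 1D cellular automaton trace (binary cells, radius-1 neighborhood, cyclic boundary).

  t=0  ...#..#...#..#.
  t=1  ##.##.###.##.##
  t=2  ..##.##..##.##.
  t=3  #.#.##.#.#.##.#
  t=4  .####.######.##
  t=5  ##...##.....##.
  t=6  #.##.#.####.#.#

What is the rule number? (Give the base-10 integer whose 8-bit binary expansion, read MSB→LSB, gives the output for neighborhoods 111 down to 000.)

  [7] ### => .  t=1,i=0
  [6] ##. => .  t=1,i=1
  [5] #.# => #  t=1,i=2
  [4] #.. => #  t=0,i=4
  [3] .## => #  t=1,i=3
  [2] .#. => #  t=0,i=3
  [1] ..# => .  t=0,i=2
  [0] ... => #  t=0,i=0
  bits 00111101 = 61

61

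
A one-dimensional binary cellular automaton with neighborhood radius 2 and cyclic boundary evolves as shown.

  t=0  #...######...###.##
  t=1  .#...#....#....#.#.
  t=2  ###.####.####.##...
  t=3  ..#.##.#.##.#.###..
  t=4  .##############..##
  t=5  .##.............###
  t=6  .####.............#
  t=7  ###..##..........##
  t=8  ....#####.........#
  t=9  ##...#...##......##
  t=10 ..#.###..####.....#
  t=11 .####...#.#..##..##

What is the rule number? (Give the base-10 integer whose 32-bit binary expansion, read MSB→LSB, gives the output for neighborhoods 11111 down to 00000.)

636336500

  ##### -> .   bit 31 = 0  t=0,i=6
  ####. -> .   bit 30 = 0  t=0,i=8
  ###.# -> #   bit 29 = 1  t=0,i=15
  ###.. -> .   bit 28 = 0  t=0,i=0
  ##.## -> .   bit 27 = 0  t=0,i=16
  ##.#. -> #   bit 26 = 1  t=3,i=6
  ##..# -> .   bit 25 = 0  t=4,i=15
  ##... -> #   bit 24 = 1  t=0,i=1
  #.### -> #   bit 23 = 1  t=0,i=17
  #.##. -> #   bit 22 = 1  t=2,i=14
  #.#.# -> #   bit 21 = 1  t=3,i=7
  #.#.. -> .   bit 20 = 0  t=1,i=17
  #..## -> #   bit 19 = 1  t=4,i=16
  #..#. -> #   bit 18 = 1  t=1,i=0
  #...# -> .   bit 17 = 0  t=0,i=2
  #.... -> #   bit 16 = 1  t=1,i=7
  .#### -> #   bit 15 = 1  t=0,i=5
  .###. -> .   bit 14 = 0  t=0,i=14
  .##.# -> #   bit 13 = 1  t=3,i=5
  .##.. -> #   bit 12 = 1  t=2,i=15
  .#.## -> #   bit 11 = 1  t=3,i=3
  .#.#. -> .   bit 10 = 0  t=1,i=16
  .#..# -> .   bit 9 = 0  t=1,i=18
  .#... -> #   bit 8 = 1  t=1,i=2
  ..### -> .   bit 7 = 0  t=0,i=4
  ..##. -> #   bit 6 = 1  t=4,i=17
  ..#.# -> #   bit 5 = 1  t=1,i=15
  ..#.. -> #   bit 4 = 1  t=1,i=1
  ...## -> .   bit 3 = 0  t=0,i=3
  ...#. -> #   bit 2 = 1  t=1,i=4
  ....# -> .   bit 1 = 0  t=1,i=8
  ..... -> .   bit 0 = 0  t=5,i=5
  bits 00100101111011011011100101110100 = 636336500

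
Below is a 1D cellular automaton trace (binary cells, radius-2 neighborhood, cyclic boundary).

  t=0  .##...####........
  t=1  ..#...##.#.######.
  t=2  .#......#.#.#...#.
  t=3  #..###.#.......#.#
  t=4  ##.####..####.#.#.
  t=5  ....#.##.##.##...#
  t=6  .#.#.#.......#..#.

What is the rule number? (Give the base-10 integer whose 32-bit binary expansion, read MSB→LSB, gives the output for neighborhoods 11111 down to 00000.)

  ##### -> .   bit 31 = 0  t=1,i=13
  ####. -> .   bit 30 = 0  t=0,i=8
  ###.# -> #   bit 29 = 1  t=3,i=5
  ###.. -> #   bit 28 = 1  t=0,i=9
  ##.## -> .   bit 27 = 0  t=4,i=2
  ##.#. -> #   bit 26 = 1  t=1,i=8
  ##..# -> #   bit 25 = 1  t=3,i=1
  ##... -> .   bit 24 = 0  t=0,i=3
  #.### -> .   bit 23 = 0  t=1,i=11
  #.##. -> .   bit 22 = 0  t=3,i=17
  #.#.# -> .   bit 21 = 0  t=1,i=9
  #.#.. -> .   bit 20 = 0  t=2,i=12
  #..## -> .   bit 19 = 0  t=3,i=2
  #..#. -> #   bit 18 = 1  t=2,i=0
  #...# -> .   bit 17 = 0  t=0,i=4
  #.... -> #   bit 16 = 1  t=0,i=11
  .#### -> #   bit 15 = 1  t=0,i=7
  .###. -> #   bit 14 = 1  t=3,i=4
  .##.# -> .   bit 13 = 0  t=1,i=7
  .##.. -> #   bit 12 = 1  t=0,i=2
  .#.## -> #   bit 11 = 1  t=1,i=10
  .#.#. -> .   bit 10 = 0  t=2,i=9
  .#..# -> #   bit 9 = 1  t=2,i=17
  .#... -> .   bit 8 = 0  t=1,i=3
  ..### -> #   bit 7 = 1  t=0,i=6
  ..##. -> .   bit 6 = 0  t=0,i=1
  ..#.# -> .   bit 5 = 0  t=2,i=8
  ..#.. -> .   bit 4 = 0  t=1,i=2
  ...## -> .   bit 3 = 0  t=0,i=0
  ...#. -> #   bit 2 = 1  t=1,i=1
  ....# -> .   bit 1 = 0  t=0,i=17
  ..... -> #   bit 0 = 1  t=0,i=12
  bits 00110110000001011101101010000101 = 906353285

906353285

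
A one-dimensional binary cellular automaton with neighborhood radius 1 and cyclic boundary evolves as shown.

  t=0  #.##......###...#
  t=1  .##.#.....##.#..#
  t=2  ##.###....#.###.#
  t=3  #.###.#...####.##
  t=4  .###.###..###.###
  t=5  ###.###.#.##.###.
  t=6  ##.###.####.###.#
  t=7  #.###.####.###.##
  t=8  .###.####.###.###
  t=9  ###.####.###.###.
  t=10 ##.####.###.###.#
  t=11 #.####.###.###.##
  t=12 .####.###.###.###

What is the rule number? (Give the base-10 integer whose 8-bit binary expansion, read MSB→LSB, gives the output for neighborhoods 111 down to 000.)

188

  ### -> #   bit 7 = 1  t=0,i=11
  ##. -> .   bit 6 = 0  t=0,i=0
  #.# -> #   bit 5 = 1  t=0,i=1
  #.. -> #   bit 4 = 1  t=0,i=4
  .## -> #   bit 3 = 1  t=0,i=2
  .#. -> #   bit 2 = 1  t=1,i=4
  ..# -> .   bit 1 = 0  t=0,i=9
  ... -> .   bit 0 = 0  t=0,i=5
  bits 10111100 = 188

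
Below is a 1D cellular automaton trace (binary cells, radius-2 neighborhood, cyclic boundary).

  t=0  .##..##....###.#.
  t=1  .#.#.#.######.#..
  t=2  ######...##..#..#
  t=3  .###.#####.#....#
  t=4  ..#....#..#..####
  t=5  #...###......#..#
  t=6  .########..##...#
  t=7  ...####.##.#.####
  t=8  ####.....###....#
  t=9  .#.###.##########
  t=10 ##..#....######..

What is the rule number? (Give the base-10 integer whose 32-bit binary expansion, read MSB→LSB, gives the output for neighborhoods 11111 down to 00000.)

2535679214

  ##### -> #   bit 31 = 1  t=1,i=9
  ####. -> .   bit 30 = 0  t=1,i=11
  ###.# -> .   bit 29 = 0  t=0,i=13
  ###.. -> #   bit 28 = 1  t=2,i=5
  ##.## -> .   bit 27 = 0  t=3,i=4
  ##.#. -> #   bit 26 = 1  t=0,i=14
  ##..# -> #   bit 25 = 1  t=0,i=3
  ##... -> #   bit 24 = 1  t=0,i=7
  #.### -> .   bit 23 = 0  t=1,i=7
  #.##. -> .   bit 22 = 0  t=7,i=8
  #.#.# -> #   bit 21 = 1  t=1,i=3
  #.#.. -> .   bit 20 = 0  t=0,i=15
  #..## -> .   bit 19 = 0  t=0,i=0
  #..#. -> .   bit 18 = 0  t=2,i=12
  #...# -> #   bit 17 = 1  t=1,i=16
  #.... -> #   bit 16 = 1  t=0,i=8
  .#### -> .   bit 15 = 0  t=1,i=8
  .###. -> #   bit 14 = 1  t=0,i=12
  .##.# -> #   bit 13 = 1  t=7,i=9
  .##.. -> .   bit 12 = 0  t=0,i=2
  .#.## -> .   bit 11 = 0  t=1,i=6
  .#.#. -> #   bit 10 = 1  t=1,i=2
  .#..# -> .   bit 9 = 0  t=0,i=16
  .#... -> .   bit 8 = 0  t=1,i=15
  ..### -> #   bit 7 = 1  t=0,i=11
  ..##. -> #   bit 6 = 1  t=0,i=1
  ..#.# -> #   bit 5 = 1  t=1,i=1
  ..#.. -> .   bit 4 = 0  t=2,i=13
  ...## -> #   bit 3 = 1  t=0,i=10
  ...#. -> #   bit 2 = 1  t=1,i=0
  ....# -> #   bit 1 = 1  t=0,i=9
  ..... -> .   bit 0 = 0  t=5,i=9
  bits 10010111001000110110010011101110 = 2535679214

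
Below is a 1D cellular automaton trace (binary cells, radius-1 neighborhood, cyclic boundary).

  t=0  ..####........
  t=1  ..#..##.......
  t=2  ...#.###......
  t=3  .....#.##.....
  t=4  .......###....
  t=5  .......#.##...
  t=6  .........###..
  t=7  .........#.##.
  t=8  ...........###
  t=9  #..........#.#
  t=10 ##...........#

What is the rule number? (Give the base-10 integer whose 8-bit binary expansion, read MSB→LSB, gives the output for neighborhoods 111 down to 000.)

88

  ### -> .   bit 7 = 0  t=0,i=3
  ##. -> #   bit 6 = 1  t=0,i=5
  #.# -> .   bit 5 = 0  t=2,i=4
  #.. -> #   bit 4 = 1  t=0,i=6
  .## -> #   bit 3 = 1  t=0,i=2
  .#. -> .   bit 2 = 0  t=1,i=2
  ..# -> .   bit 1 = 0  t=0,i=1
  ... -> .   bit 0 = 0  t=0,i=0
  bits 01011000 = 88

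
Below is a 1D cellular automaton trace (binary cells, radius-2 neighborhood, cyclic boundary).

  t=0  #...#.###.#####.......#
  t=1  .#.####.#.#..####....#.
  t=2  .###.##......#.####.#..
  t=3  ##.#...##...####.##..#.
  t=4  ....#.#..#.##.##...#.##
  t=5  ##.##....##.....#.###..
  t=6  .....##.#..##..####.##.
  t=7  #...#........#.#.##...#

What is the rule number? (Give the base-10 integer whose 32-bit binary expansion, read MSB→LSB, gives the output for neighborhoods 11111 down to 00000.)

1937836460

  ##### -> .   bit 31 = 0  t=0,i=12
  ####. -> #   bit 30 = 1  t=0,i=13
  ###.# -> #   bit 29 = 1  t=0,i=8
  ###.. -> #   bit 28 = 1  t=0,i=14
  ##.## -> .   bit 27 = 0  t=0,i=9
  ##.#. -> .   bit 26 = 0  t=1,i=7
  ##..# -> #   bit 25 = 1  t=3,i=19
  ##... -> #   bit 24 = 1  t=0,i=1
  #.### -> #   bit 23 = 1  t=0,i=6
  #.##. -> .   bit 22 = 0  t=2,i=5
  #.#.# -> .   bit 21 = 0  t=1,i=8
  #.#.. -> .   bit 20 = 0  t=1,i=10
  #..## -> .   bit 19 = 0  t=1,i=12
  #..#. -> .   bit 18 = 0  t=1,i=0
  #...# -> .   bit 17 = 0  t=0,i=2
  #.... -> #   bit 16 = 1  t=0,i=16
  .#### -> .   bit 15 = 0  t=0,i=11
  .###. -> .   bit 14 = 0  t=0,i=7
  .##.# -> .   bit 13 = 0  t=3,i=1
  .##.. -> .   bit 12 = 0  t=0,i=0
  .#.## -> #   bit 11 = 1  t=0,i=5
  .#.#. -> .   bit 10 = 0  t=1,i=9
  .#..# -> .   bit 9 = 0  t=1,i=11
  .#... -> #   bit 8 = 1  t=2,i=21
  ..### -> #   bit 7 = 1  t=1,i=13
  ..##. -> .   bit 6 = 0  t=0,i=22
  ..#.# -> #   bit 5 = 1  t=0,i=4
  ..#.. -> .   bit 4 = 0  t=1,i=21
  ...## -> #   bit 3 = 1  t=0,i=21
  ...#. -> #   bit 2 = 1  t=0,i=3
  ....# -> .   bit 1 = 0  t=0,i=20
  ..... -> .   bit 0 = 0  t=0,i=17
  bits 01110011100000010000100110101100 = 1937836460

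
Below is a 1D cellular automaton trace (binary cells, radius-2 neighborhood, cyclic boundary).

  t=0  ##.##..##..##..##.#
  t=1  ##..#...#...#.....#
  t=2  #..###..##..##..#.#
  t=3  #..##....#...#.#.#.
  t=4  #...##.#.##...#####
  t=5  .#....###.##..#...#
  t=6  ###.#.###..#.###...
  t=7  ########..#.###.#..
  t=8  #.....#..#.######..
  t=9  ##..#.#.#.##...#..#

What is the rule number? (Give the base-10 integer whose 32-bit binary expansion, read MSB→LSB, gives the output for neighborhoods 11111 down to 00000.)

  [31] ##### => .  t=4,i=16
  [30] ####. => #  t=4,i=18
  [29] ###.# => #  t=0,i=1
  [28] ###.. => .  t=1,i=1
  [27] ##.## => .  t=0,i=2
  [26] ##.#. => #  t=4,i=6
  [25] ##..# => .  t=0,i=5
  [24] ##... => #  t=3,i=5
  [23] #.### => #  t=0,i=18
  [22] #.##. => .  t=0,i=3
  [21] #.#.# => #  t=3,i=15
  [20] #.#.. => #  t=3,i=0
  [19] #..## => .  t=0,i=6
  [18] #..#. => #  t=1,i=3
  [17] #...# => .  t=1,i=6
  [16] #.... => .  t=1,i=14
  [15] .#### => .  t=4,i=15
  [14] .###. => #  t=0,i=0
  [13] .##.# => .  t=0,i=16
  [12] .##.. => #  t=0,i=4
  [11] .#.## => #  t=2,i=17
  [10] .#.#. => #  t=3,i=14
  [9] .#..# => .  t=3,i=1
  [8] .#... => #  t=1,i=5
  [7] ..### => #  t=1,i=18
  [6] ..##. => .  t=0,i=7
  [5] ..#.# => .  t=2,i=16
  [4] ..#.. => #  t=1,i=4
  [3] ...## => .  t=1,i=17
  [2] ...#. => .  t=1,i=7
  [1] ....# => #  t=1,i=16
  [0] ..... => .  t=1,i=15
  bits 01100101101101000101110110010010 = 1706319250

1706319250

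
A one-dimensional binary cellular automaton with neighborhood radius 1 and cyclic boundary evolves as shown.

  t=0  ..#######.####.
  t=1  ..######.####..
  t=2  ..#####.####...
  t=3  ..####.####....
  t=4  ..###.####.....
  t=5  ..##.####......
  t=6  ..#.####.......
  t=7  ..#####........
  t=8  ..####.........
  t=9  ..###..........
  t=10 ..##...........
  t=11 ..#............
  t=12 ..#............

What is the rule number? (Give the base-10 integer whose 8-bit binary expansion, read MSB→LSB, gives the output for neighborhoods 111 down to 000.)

  [7] ### => #  t=0,i=3
  [6] ##. => .  t=0,i=8
  [5] #.# => #  t=0,i=9
  [4] #.. => .  t=0,i=14
  [3] .## => #  t=0,i=2
  [2] .#. => #  t=6,i=2
  [1] ..# => .  t=0,i=1
  [0] ... => .  t=0,i=0
  bits 10101100 = 172

172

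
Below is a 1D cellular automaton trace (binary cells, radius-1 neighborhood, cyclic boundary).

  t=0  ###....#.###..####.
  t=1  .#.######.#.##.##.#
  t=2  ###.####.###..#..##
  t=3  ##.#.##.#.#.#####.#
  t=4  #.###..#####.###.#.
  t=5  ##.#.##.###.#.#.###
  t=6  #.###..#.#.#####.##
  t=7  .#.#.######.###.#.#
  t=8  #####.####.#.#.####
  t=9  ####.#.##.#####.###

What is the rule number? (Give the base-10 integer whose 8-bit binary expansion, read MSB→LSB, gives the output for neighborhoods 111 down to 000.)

  ### -> #   bit 7 = 1  t=0,i=1
  ##. -> .   bit 6 = 0  t=0,i=2
  #.# -> #   bit 5 = 1  t=0,i=8
  #.. -> #   bit 4 = 1  t=0,i=3
  .## -> .   bit 3 = 0  t=0,i=0
  .#. -> #   bit 2 = 1  t=0,i=7
  ..# -> #   bit 1 = 1  t=0,i=6
  ... -> #   bit 0 = 1  t=0,i=4
  bits 10110111 = 183

183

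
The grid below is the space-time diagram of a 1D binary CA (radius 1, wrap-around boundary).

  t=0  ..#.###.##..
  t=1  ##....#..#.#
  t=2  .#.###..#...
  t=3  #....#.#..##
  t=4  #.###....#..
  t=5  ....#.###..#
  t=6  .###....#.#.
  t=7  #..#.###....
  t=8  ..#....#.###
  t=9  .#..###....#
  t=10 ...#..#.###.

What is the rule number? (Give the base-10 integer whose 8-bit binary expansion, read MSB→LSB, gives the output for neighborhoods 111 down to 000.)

  [7] ### => .  t=0,i=5
  [6] ##. => #  t=0,i=6
  [5] #.# => .  t=0,i=3
  [4] #.. => .  t=0,i=10
  [3] .## => .  t=0,i=4
  [2] .#. => .  t=0,i=2
  [1] ..# => #  t=0,i=1
  [0] ... => #  t=0,i=0
  bits 01000011 = 67

67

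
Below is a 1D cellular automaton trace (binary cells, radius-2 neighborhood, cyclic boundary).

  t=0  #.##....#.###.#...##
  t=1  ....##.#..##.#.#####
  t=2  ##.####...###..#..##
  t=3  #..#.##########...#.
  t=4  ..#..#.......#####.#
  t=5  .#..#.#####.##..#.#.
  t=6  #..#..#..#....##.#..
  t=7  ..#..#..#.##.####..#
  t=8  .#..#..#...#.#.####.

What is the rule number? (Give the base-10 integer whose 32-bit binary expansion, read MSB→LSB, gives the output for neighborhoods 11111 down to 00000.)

1468491213

  #####|.  b31=0 t=1,i=17
  ####.|#  b30=1 t=1,i=18
  ###.#|.  b29=0 t=0,i=0
  ###..|#  b28=1 t=1,i=19
  ##.##|.  b27=0 t=0,i=1
  ##.#.|#  b26=1 t=0,i=13
  ##..#|#  b25=1 t=2,i=13
  ##...|#  b24=1 t=0,i=4
  #.###|#  b23=1 t=0,i=10
  #.##.|.  b22=0 t=0,i=2
  #.#.#|.  b21=0 t=1,i=13
  #.#..|.  b20=0 t=0,i=14
  #..##|.  b19=0 t=1,i=9
  #..#.|#  b18=1 t=2,i=14
  #...#|#  b17=1 t=0,i=16
  #....|#  b16=1 t=0,i=5
  .####|.  b15=0 t=1,i=16
  .###.|#  b14=1 t=0,i=11
  .##.#|#  b13=1 t=1,i=5
  .##..|.  b12=0 t=0,i=3
  .#.##|.  b11=0 t=0,i=9
  .#.#.|#  b10=1 t=3,i=19
  .#..#|.  b9=0 t=1,i=8
  .#...|#  b8=1 t=0,i=15
  ..###|#  b7=1 t=0,i=18
  ..##.|#  b6=1 t=1,i=4
  ..#.#|.  b5=0 t=0,i=8
  ..#..|.  b4=0 t=2,i=15
  ...##|#  b3=1 t=0,i=17
  ...#.|#  b2=1 t=0,i=7
  ....#|.  b1=0 t=0,i=6
  .....|#  b0=1 t=4,i=8
  bits 01010111100001110110010111001101 = 1468491213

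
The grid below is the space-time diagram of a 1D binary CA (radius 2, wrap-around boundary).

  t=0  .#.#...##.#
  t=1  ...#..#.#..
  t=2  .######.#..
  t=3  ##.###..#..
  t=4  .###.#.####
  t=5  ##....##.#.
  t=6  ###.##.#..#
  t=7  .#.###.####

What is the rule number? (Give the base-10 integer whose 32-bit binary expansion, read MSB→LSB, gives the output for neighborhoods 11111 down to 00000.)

3655088830

  nb #####: next=#  (t=2,i=3, bit31=1)
  nb ####.: next=#  (t=2,i=5, bit30=1)
  nb ###.#: next=.  (t=2,i=6, bit29=0)
  nb ###..: next=#  (t=3,i=5, bit28=1)
  nb ##.##: next=#  (t=3,i=2, bit27=1)
  nb ##.#.: next=.  (t=0,i=9, bit26=0)
  nb ##..#: next=.  (t=3,i=6, bit25=0)
  nb ##...: next=#  (t=5,i=2, bit24=1)
  nb #.###: next=#  (t=3,i=3, bit23=1)
  nb #.##.: next=#  (t=5,i=0, bit22=1)
  nb #.#.#: next=.  (t=0,i=1, bit21=0)
  nb #.#..: next=#  (t=0,i=3, bit20=1)
  nb #..##: next=#  (t=3,i=10, bit19=1)
  nb #..#.: next=#  (t=1,i=5, bit18=1)
  nb #...#: next=.  (t=0,i=5, bit17=0)
  nb #....: next=.  (t=1,i=10, bit16=0)
  nb .####: next=.  (t=2,i=2, bit15=0)
  nb .###.: next=.  (t=3,i=4, bit14=0)
  nb .##.#: next=#  (t=0,i=8, bit13=1)
  nb .##..: next=#  (t=5,i=1, bit12=1)
  nb .#.##: next=#  (t=4,i=6, bit11=1)
  nb .#.#.: next=.  (t=0,i=0, bit10=0)
  nb .#..#: next=#  (t=1,i=4, bit9=1)
  nb .#...: next=.  (t=0,i=4, bit8=0)
  nb ..###: next=#  (t=2,i=1, bit7=1)
  nb ..##.: next=.  (t=0,i=7, bit6=0)
  nb ..#.#: next=#  (t=1,i=6, bit5=1)
  nb ..#..: next=#  (t=1,i=3, bit4=1)
  nb ...##: next=#  (t=0,i=6, bit3=1)
  nb ...#.: next=#  (t=1,i=2, bit2=1)
  nb ....#: next=#  (t=1,i=1, bit1=1)
  nb .....: next=.  (t=1,i=0, bit0=0)
  bits 11011001110111000011101010111110 = 3655088830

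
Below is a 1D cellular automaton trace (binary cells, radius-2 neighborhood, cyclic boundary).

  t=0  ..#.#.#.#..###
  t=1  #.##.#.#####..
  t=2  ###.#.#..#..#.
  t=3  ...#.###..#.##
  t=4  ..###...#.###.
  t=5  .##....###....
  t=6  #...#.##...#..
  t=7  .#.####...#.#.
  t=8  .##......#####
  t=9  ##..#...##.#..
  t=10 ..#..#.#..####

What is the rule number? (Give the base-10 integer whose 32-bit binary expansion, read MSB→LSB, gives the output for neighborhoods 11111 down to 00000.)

  ##### -> #   bit 31 = 1  t=1,i=9
  ####. -> .   bit 30 = 0  t=1,i=10
  ###.# -> .   bit 29 = 0  t=2,i=2
  ###.. -> .   bit 28 = 0  t=0,i=13
  ##.## -> #   bit 27 = 1  t=8,i=0
  ##.#. -> #   bit 26 = 1  t=1,i=4
  ##..# -> #   bit 25 = 1  t=0,i=0
  ##... -> .   bit 24 = 0  t=3,i=0
  #.### -> .   bit 23 = 0  t=1,i=7
  #.##. -> #   bit 22 = 1  t=1,i=2
  #.#.# -> .   bit 21 = 0  t=0,i=4
  #.#.. -> #   bit 20 = 1  t=0,i=8
  #..## -> #   bit 19 = 1  t=0,i=10
  #..#. -> .   bit 18 = 0  t=0,i=1
  #...# -> .   bit 17 = 0  t=3,i=1
  #.... -> #   bit 16 = 1  t=5,i=4
  .#### -> .   bit 15 = 0  t=1,i=8
  .###. -> .   bit 14 = 0  t=0,i=12
  .##.# -> .   bit 13 = 0  t=1,i=3
  .##.. -> .   bit 12 = 0  t=3,i=13
  .#.## -> #   bit 11 = 1  t=1,i=1
  .#.#. -> #   bit 10 = 1  t=0,i=3
  .#..# -> #   bit 9 = 1  t=0,i=9
  .#... -> #   bit 8 = 1  t=6,i=1
  ..### -> #   bit 7 = 1  t=0,i=11
  ..##. -> .   bit 6 = 0  t=5,i=1
  ..#.# -> #   bit 5 = 1  t=0,i=2
  ..#.. -> .   bit 4 = 0  t=2,i=9
  ...## -> #   bit 3 = 1  t=4,i=1
  ...#. -> #   bit 2 = 1  t=3,i=2
  ....# -> .   bit 1 = 0  t=5,i=5
  ..... -> .   bit 0 = 0  t=5,i=12
  bits 10001110010110010000111110101100 = 2388201388

2388201388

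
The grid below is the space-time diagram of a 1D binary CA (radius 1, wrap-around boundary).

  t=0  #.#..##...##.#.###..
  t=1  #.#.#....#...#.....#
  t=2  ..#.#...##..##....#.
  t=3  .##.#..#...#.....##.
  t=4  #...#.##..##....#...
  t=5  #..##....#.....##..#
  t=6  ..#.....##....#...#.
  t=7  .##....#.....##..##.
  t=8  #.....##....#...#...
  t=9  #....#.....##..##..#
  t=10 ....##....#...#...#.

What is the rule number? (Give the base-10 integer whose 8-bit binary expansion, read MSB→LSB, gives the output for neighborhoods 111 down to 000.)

6

  nb ###: next=.  (t=0,i=16, bit7=0)
  nb ##.: next=.  (t=0,i=6, bit6=0)
  nb #.#: next=.  (t=0,i=1, bit5=0)
  nb #..: next=.  (t=0,i=3, bit4=0)
  nb .##: next=.  (t=0,i=5, bit3=0)
  nb .#.: next=#  (t=0,i=0, bit2=1)
  nb ..#: next=#  (t=0,i=4, bit1=1)
  nb ...: next=.  (t=0,i=8, bit0=0)
  bits 00000110 = 6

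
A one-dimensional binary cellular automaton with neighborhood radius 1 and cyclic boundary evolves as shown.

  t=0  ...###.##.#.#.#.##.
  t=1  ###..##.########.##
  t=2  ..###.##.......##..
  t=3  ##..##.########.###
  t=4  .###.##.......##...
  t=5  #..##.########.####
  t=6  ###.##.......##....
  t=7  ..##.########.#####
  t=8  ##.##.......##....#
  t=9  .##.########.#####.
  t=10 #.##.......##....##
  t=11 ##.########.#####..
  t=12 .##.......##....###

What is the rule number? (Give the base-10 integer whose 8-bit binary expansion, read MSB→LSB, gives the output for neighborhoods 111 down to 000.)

  nb ###: next=.  (t=0,i=4, bit7=0)
  nb ##.: next=#  (t=0,i=5, bit6=1)
  nb #.#: next=#  (t=0,i=6, bit5=1)
  nb #..: next=#  (t=0,i=18, bit4=1)
  nb .##: next=.  (t=0,i=3, bit3=0)
  nb .#.: next=#  (t=0,i=10, bit2=1)
  nb ..#: next=#  (t=0,i=2, bit1=1)
  nb ...: next=#  (t=0,i=0, bit0=1)
  bits 01110111 = 119

119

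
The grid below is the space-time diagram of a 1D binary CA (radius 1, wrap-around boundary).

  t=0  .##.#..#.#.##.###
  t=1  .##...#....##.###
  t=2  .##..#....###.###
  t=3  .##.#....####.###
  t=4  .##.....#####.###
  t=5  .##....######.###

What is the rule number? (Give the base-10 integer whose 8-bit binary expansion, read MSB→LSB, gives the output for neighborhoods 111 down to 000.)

  ### -> #   bit 7 = 1  t=0,i=15
  ##. -> #   bit 6 = 1  t=0,i=2
  #.# -> .   bit 5 = 0  t=0,i=0
  #.. -> .   bit 4 = 0  t=0,i=5
  .## -> #   bit 3 = 1  t=0,i=1
  .#. -> .   bit 2 = 0  t=0,i=4
  ..# -> #   bit 1 = 1  t=0,i=6
  ... -> .   bit 0 = 0  t=1,i=4
  bits 11001010 = 202

202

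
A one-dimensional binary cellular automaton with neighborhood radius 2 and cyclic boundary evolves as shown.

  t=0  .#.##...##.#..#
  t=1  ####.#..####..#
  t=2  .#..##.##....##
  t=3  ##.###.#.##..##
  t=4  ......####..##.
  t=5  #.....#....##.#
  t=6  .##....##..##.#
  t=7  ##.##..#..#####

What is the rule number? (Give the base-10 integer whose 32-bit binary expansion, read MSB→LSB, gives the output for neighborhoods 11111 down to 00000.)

2239311328

  ##### -> #   bit 31 = 1  t=1,i=1
  ####. -> .   bit 30 = 0  t=1,i=2
  ###.# -> .   bit 29 = 0  t=1,i=3
  ###.. -> .   bit 28 = 0  t=1,i=11
  ##.## -> .   bit 27 = 0  t=2,i=6
  ##.#. -> #   bit 26 = 1  t=0,i=10
  ##..# -> .   bit 25 = 0  t=1,i=12
  ##... -> #   bit 24 = 1  t=0,i=5
  #.### -> .   bit 23 = 0  t=3,i=3
  #.##. -> #   bit 22 = 1  t=0,i=3
  #.#.# -> #   bit 21 = 1  t=0,i=1
  #.#.. -> #   bit 20 = 1  t=0,i=11
  #..## -> #   bit 19 = 1  t=1,i=7
  #..#. -> .   bit 18 = 0  t=0,i=13
  #...# -> .   bit 17 = 0  t=0,i=6
  #.... -> #   bit 16 = 1  t=2,i=10
  .#### -> .   bit 15 = 0  t=1,i=0
  .###. -> .   bit 14 = 0  t=3,i=4
  .##.# -> #   bit 13 = 1  t=0,i=9
  .##.. -> .   bit 12 = 0  t=0,i=4
  .#.## -> #   bit 11 = 1  t=0,i=2
  .#.#. -> #   bit 10 = 1  t=0,i=0
  .#..# -> .   bit 9 = 0  t=0,i=12
  .#... -> #   bit 8 = 1  t=5,i=7
  ..### -> #   bit 7 = 1  t=1,i=8
  ..##. -> #   bit 6 = 1  t=0,i=8
  ..#.# -> #   bit 5 = 1  t=0,i=14
  ..#.. -> .   bit 4 = 0  t=5,i=6
  ...## -> .   bit 3 = 0  t=0,i=7
  ...#. -> .   bit 2 = 0  t=5,i=5
  ....# -> .   bit 1 = 0  t=2,i=11
  ..... -> .   bit 0 = 0  t=4,i=1
  bits 10000101011110010010110111100000 = 2239311328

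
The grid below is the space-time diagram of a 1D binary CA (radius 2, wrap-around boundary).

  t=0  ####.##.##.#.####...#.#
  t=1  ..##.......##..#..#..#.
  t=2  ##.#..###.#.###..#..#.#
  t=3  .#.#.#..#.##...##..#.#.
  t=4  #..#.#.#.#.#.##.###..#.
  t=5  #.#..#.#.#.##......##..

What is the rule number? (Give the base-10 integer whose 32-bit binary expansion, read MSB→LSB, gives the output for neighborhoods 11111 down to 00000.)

  #####|.  b31=0 t=0,i=1
  ####.|#  b30=1 t=0,i=2
  ###.#|#  b29=1 t=0,i=3
  ###..|.  b28=0 t=0,i=16
  ##.##|.  b27=0 t=0,i=4
  ##.#.|.  b26=0 t=0,i=10
  ##..#|#  b25=1 t=1,i=13
  ##...|.  b24=0 t=0,i=17
  #.###|.  b23=0 t=0,i=13
  #.##.|.  b22=0 t=0,i=5
  #.#.#|#  b21=1 t=0,i=11
  #.#..|#  b20=1 t=2,i=3
  #..##|#  b19=1 t=2,i=5
  #..#.|#  b18=1 t=1,i=14
  #...#|#  b17=1 t=0,i=18
  #....|.  b16=0 t=1,i=5
  .####|.  b15=0 t=0,i=0
  .###.|.  b14=0 t=2,i=0
  .##.#|.  b13=0 t=0,i=6
  .##..|#  b12=1 t=1,i=3
  .#.##|#  b11=1 t=0,i=12
  .#.#.|.  b10=0 t=3,i=2
  .#..#|.  b9=0 t=1,i=16
  .#...|#  b8=1 t=1,i=22
  ..###|.  b7=0 t=2,i=6
  ..##.|.  b6=0 t=1,i=2
  ..#.#|.  b5=0 t=0,i=20
  ..#..|.  b4=0 t=1,i=15
  ...##|#  b3=1 t=1,i=1
  ...#.|.  b2=0 t=0,i=19
  ....#|.  b1=0 t=1,i=9
  .....|#  b0=1 t=1,i=6
  bits 01100010001111100001100100001001 = 1648236809

1648236809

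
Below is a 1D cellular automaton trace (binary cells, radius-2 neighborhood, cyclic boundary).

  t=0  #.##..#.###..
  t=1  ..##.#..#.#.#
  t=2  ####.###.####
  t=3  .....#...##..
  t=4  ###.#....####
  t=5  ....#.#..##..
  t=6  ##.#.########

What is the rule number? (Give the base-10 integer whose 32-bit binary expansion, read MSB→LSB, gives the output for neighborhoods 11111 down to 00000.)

  ##### -> .   bit 31 = 0  t=2,i=0
  ####. -> .   bit 30 = 0  t=2,i=2
  ###.# -> .   bit 29 = 0  t=2,i=3
  ###.. -> #   bit 28 = 1  t=0,i=10
  ##.## -> .   bit 27 = 0  t=2,i=4
  ##.#. -> .   bit 26 = 0  t=1,i=4
  ##..# -> .   bit 25 = 0  t=0,i=4
  ##... -> #   bit 24 = 1  t=3,i=11
  #.### -> #   bit 23 = 1  t=0,i=8
  #.##. -> #   bit 22 = 1  t=0,i=2
  #.#.# -> #   bit 21 = 1  t=1,i=10
  #.#.. -> #   bit 20 = 1  t=1,i=5
  #..## -> #   bit 19 = 1  t=1,i=1
  #..#. -> #   bit 18 = 1  t=0,i=5
  #...# -> .   bit 17 = 0  t=3,i=7
  #.... -> #   bit 16 = 1  t=3,i=12
  .#### -> #   bit 15 = 1  t=2,i=10
  .###. -> .   bit 14 = 0  t=0,i=9
  .##.# -> #   bit 13 = 1  t=1,i=3
  .##.. -> #   bit 12 = 1  t=0,i=3
  .#.## -> .   bit 11 = 0  t=0,i=1
  .#.#. -> #   bit 10 = 1  t=1,i=9
  .#..# -> #   bit 9 = 1  t=1,i=0
  .#... -> .   bit 8 = 0  t=3,i=6
  ..### -> #   bit 7 = 1  t=4,i=9
  ..##. -> #   bit 6 = 1  t=1,i=2
  ..#.# -> .   bit 5 = 0  t=0,i=0
  ..#.. -> .   bit 4 = 0  t=3,i=5
  ...## -> .   bit 3 = 0  t=3,i=8
  ...#. -> #   bit 2 = 1  t=3,i=4
  ....# -> .   bit 1 = 0  t=3,i=3
  ..... -> #   bit 0 = 1  t=3,i=0
  bits 00010001111111011011011011000101 = 301840069

301840069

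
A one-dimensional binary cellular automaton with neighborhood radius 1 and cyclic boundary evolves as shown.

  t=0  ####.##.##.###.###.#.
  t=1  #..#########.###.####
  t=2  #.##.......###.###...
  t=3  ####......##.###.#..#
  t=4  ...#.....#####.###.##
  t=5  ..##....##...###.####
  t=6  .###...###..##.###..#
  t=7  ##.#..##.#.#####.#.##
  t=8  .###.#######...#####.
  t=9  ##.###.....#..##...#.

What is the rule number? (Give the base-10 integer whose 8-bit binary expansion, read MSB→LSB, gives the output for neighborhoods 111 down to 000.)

110

  nb ###: next=.  (t=0,i=1, bit7=0)
  nb ##.: next=#  (t=0,i=3, bit6=1)
  nb #.#: next=#  (t=0,i=4, bit5=1)
  nb #..: next=.  (t=1,i=1, bit4=0)
  nb .##: next=#  (t=0,i=0, bit3=1)
  nb .#.: next=#  (t=0,i=19, bit2=1)
  nb ..#: next=#  (t=1,i=2, bit1=1)
  nb ...: next=.  (t=2,i=5, bit0=0)
  bits 01101110 = 110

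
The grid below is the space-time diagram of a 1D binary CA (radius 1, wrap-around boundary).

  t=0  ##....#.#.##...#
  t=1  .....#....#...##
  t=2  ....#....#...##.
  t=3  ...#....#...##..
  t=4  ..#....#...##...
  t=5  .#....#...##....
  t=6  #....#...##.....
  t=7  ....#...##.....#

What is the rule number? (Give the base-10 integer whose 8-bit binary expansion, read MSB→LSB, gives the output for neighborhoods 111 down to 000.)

10

  ###|.  b7=0 t=0,i=0
  ##.|.  b6=0 t=0,i=1
  #.#|.  b5=0 t=0,i=7
  #..|.  b4=0 t=0,i=2
  .##|#  b3=1 t=0,i=10
  .#.|.  b2=0 t=0,i=6
  ..#|#  b1=1 t=0,i=5
  ...|.  b0=0 t=0,i=3
  bits 00001010 = 10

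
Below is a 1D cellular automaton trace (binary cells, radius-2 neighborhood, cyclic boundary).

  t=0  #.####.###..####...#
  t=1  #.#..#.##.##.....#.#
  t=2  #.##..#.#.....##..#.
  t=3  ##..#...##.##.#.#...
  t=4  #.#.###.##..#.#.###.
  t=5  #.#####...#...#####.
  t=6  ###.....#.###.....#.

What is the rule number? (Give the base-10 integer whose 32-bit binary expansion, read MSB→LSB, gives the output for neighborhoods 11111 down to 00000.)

  [31] ##### => .  t=5,i=4
  [30] ####. => .  t=0,i=4
  [29] ###.# => #  t=0,i=5
  [28] ###.. => .  t=0,i=9
  [27] ##.## => .  t=0,i=1
  [26] ##.#. => .  t=1,i=1
  [25] ##..# => #  t=0,i=10
  [24] ##... => .  t=0,i=16
  [23] #.### => #  t=0,i=2
  [22] #.##. => .  t=1,i=7
  [21] #.#.# => #  t=2,i=0
  [20] #.#.. => #  t=1,i=2
  [19] #..## => #  t=0,i=11
  [18] #..#. => .  t=1,i=4
  [17] #...# => #  t=0,i=17
  [16] #.... => .  t=1,i=13
  [15] .#### => .  t=0,i=3
  [14] .###. => #  t=0,i=8
  [13] .##.# => #  t=0,i=0
  [12] .##.. => .  t=1,i=11
  [11] .#.## => #  t=1,i=6
  [10] .#.#. => .  t=2,i=7
  [9] .#..# => #  t=1,i=3
  [8] .#... => #  t=2,i=9
  [7] ..### => .  t=0,i=12
  [6] ..##. => #  t=0,i=19
  [5] ..#.# => .  t=1,i=5
  [4] ..#.. => #  t=3,i=4
  [3] ...## => .  t=0,i=18
  [2] ...#. => .  t=1,i=16
  [1] ....# => #  t=1,i=15
  [0] ..... => #  t=1,i=14
  bits 00100010101110100110101101010011 = 582642515

582642515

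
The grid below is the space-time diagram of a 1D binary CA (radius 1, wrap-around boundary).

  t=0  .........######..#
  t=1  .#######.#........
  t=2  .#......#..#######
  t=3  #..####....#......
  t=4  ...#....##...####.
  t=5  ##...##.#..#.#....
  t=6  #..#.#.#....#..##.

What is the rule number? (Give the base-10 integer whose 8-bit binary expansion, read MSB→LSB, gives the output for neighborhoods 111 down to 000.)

  [7] ### => .  t=0,i=10
  [6] ##. => .  t=0,i=14
  [5] #.# => #  t=1,i=8
  [4] #.. => .  t=0,i=0
  [3] .## => #  t=0,i=9
  [2] .#. => .  t=0,i=17
  [1] ..# => .  t=0,i=8
  [0] ... => #  t=0,i=1
  bits 00101001 = 41

41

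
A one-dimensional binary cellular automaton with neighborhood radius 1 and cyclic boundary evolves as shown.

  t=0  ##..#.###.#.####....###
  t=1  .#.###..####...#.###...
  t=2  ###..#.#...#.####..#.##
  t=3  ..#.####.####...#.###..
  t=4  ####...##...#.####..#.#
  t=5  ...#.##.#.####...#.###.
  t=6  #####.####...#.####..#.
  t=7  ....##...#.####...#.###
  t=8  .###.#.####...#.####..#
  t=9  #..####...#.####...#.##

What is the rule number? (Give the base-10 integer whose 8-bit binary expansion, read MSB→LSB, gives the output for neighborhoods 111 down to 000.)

  nb ###: next=.  (t=0,i=0, bit7=0)
  nb ##.: next=#  (t=0,i=1, bit6=1)
  nb #.#: next=#  (t=0,i=5, bit5=1)
  nb #..: next=.  (t=0,i=2, bit4=0)
  nb .##: next=.  (t=0,i=6, bit3=0)
  nb .#.: next=#  (t=0,i=4, bit2=1)
  nb ..#: next=#  (t=0,i=3, bit1=1)
  nb ...: next=#  (t=0,i=17, bit0=1)
  bits 01100111 = 103

103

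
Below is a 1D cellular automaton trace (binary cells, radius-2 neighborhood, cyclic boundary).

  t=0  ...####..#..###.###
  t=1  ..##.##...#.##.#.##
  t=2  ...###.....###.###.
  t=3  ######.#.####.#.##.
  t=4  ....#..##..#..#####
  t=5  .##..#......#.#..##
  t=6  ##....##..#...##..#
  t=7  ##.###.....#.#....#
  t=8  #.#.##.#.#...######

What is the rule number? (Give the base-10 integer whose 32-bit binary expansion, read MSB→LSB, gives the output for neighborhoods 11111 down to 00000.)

  #####|.  b31=0 t=3,i=2
  ####.|#  b30=1 t=0,i=5
  ###.#|.  b29=0 t=0,i=14
  ###..|#  b28=1 t=0,i=6
  ##.##|#  b27=1 t=0,i=15
  ##.#.|.  b26=0 t=1,i=14
  ##..#|.  b25=0 t=0,i=7
  ##...|.  b24=0 t=0,i=0
  #.###|.  b23=0 t=0,i=16
  #.##.|#  b22=1 t=1,i=5
  #.#.#|#  b21=1 t=1,i=15
  #.#..|#  b20=1 t=5,i=14
  #..##|.  b19=0 t=0,i=11
  #..#.|.  b18=0 t=0,i=8
  #...#|.  b17=0 t=0,i=1
  #....|#  b16=1 t=2,i=0
  .####|.  b15=0 t=0,i=4
  .###.|#  b14=1 t=0,i=13
  .##.#|#  b13=1 t=1,i=3
  .##..|.  b12=0 t=1,i=6
  .#.##|#  b11=1 t=1,i=11
  .#.#.|.  b10=0 t=5,i=13
  .#..#|#  b9=1 t=0,i=10
  .#...|#  b8=1 t=5,i=6
  ..###|#  b7=1 t=0,i=3
  ..##.|.  b6=0 t=1,i=2
  ..#.#|.  b5=0 t=1,i=10
  ..#..|.  b4=0 t=0,i=9
  ...##|#  b3=1 t=0,i=2
  ...#.|.  b2=0 t=1,i=9
  ....#|#  b1=1 t=2,i=1
  .....|.  b0=0 t=2,i=8
  bits 01011000011100010110101110001010 = 1483828106

1483828106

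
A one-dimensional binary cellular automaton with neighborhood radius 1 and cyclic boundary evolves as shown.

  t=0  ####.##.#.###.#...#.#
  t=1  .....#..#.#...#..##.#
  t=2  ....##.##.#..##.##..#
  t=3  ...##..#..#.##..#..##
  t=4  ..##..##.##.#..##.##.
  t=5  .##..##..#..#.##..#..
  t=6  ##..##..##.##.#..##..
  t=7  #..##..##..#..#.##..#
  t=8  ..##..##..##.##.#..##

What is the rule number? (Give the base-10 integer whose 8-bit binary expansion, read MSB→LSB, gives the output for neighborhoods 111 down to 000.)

  ### -> .   bit 7 = 0  t=0,i=0
  ##. -> .   bit 6 = 0  t=0,i=3
  #.# -> .   bit 5 = 0  t=0,i=4
  #.. -> .   bit 4 = 0  t=0,i=15
  .## -> #   bit 3 = 1  t=0,i=5
  .#. -> #   bit 2 = 1  t=0,i=8
  ..# -> #   bit 1 = 1  t=0,i=17
  ... -> .   bit 0 = 0  t=0,i=16
  bits 00001110 = 14

14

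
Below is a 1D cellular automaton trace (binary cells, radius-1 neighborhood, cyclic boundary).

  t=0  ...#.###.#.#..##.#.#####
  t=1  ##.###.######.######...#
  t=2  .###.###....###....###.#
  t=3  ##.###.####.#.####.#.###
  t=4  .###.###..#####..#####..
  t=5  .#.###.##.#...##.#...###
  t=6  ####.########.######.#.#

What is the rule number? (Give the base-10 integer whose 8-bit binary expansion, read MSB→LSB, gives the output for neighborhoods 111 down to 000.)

125

  [7] ### => .  t=0,i=6
  [6] ##. => #  t=0,i=7
  [5] #.# => #  t=0,i=4
  [4] #.. => #  t=0,i=0
  [3] .## => #  t=0,i=5
  [2] .#. => #  t=0,i=3
  [1] ..# => .  t=0,i=2
  [0] ... => #  t=0,i=1
  bits 01111101 = 125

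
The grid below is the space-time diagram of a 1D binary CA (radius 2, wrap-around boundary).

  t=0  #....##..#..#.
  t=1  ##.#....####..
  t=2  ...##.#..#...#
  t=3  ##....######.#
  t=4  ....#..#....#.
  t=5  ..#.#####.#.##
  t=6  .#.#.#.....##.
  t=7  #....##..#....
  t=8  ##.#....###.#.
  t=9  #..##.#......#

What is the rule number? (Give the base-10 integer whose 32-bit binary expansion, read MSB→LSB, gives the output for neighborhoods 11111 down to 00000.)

140413714

  nb #####: next=.  (t=3,i=8, bit31=0)
  nb ####.: next=.  (t=1,i=10, bit30=0)
  nb ###.#: next=.  (t=3,i=11, bit29=0)
  nb ###..: next=.  (t=1,i=11, bit28=0)
  nb ##.##: next=#  (t=3,i=12, bit27=1)
  nb ##.#.: next=.  (t=1,i=2, bit26=0)
  nb ##..#: next=.  (t=0,i=7, bit25=0)
  nb ##...: next=.  (t=3,i=2, bit24=0)
  nb #.###: next=.  (t=3,i=13, bit23=0)
  nb #.##.: next=#  (t=5,i=12, bit22=1)
  nb #.#.#: next=.  (t=5,i=10, bit21=0)
  nb #.#..: next=#  (t=0,i=0, bit20=1)
  nb #..##: next=#  (t=1,i=13, bit19=1)
  nb #..#.: next=#  (t=0,i=8, bit18=1)
  nb #...#: next=#  (t=2,i=1, bit17=1)
  nb #....: next=.  (t=0,i=2, bit16=0)
  nb .####: next=#  (t=1,i=9, bit15=1)
  nb .###.: next=.  (t=3,i=0, bit14=0)
  nb .##.#: next=.  (t=1,i=1, bit13=0)
  nb .##..: next=.  (t=0,i=6, bit12=0)
  nb .#.##: next=#  (t=5,i=3, bit11=1)
  nb .#.#.: next=.  (t=0,i=13, bit10=0)
  nb .#..#: next=#  (t=0,i=10, bit9=1)
  nb .#...: next=#  (t=0,i=1, bit8=1)
  nb ..###: next=.  (t=1,i=8, bit7=0)
  nb ..##.: next=.  (t=0,i=5, bit6=0)
  nb ..#.#: next=.  (t=0,i=12, bit5=0)
  nb ..#..: next=#  (t=0,i=9, bit4=1)
  nb ...##: next=.  (t=0,i=4, bit3=0)
  nb ...#.: next=.  (t=2,i=12, bit2=0)
  nb ....#: next=#  (t=0,i=3, bit1=1)
  nb .....: next=.  (t=4,i=1, bit0=0)
  bits 00001000010111101000101100010010 = 140413714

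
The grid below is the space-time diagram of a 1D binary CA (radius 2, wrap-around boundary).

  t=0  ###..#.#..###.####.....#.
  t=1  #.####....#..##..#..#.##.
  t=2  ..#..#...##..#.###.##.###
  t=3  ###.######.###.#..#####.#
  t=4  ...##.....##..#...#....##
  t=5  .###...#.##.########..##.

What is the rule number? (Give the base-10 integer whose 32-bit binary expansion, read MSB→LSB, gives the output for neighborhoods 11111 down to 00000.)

516301309

  [31] ##### => .  t=3,i=6
  [30] ####. => .  t=0,i=16
  [29] ###.# => .  t=0,i=12
  [28] ###.. => #  t=0,i=2
  [27] ##.## => #  t=0,i=13
  [26] ##.#. => #  t=1,i=24
  [25] ##..# => #  t=0,i=3
  [24] ##... => .  t=0,i=18
  [23] #.### => #  t=0,i=0
  [22] #.##. => #  t=1,i=22
  [21] #.#.# => .  t=1,i=0
  [20] #.#.. => .  t=0,i=7
  [19] #..## => .  t=0,i=9
  [18] #..#. => #  t=0,i=4
  [17] #...# => #  t=2,i=7
  [16] #.... => .  t=0,i=19
  [15] .#### => .  t=0,i=15
  [14] .###. => .  t=0,i=1
  [13] .##.# => #  t=1,i=23
  [12] .##.. => .  t=1,i=14
  [11] .#.## => .  t=0,i=24
  [10] .#.#. => .  t=0,i=6
  [9] .#..# => .  t=0,i=8
  [8] .#... => #  t=2,i=6
  [7] ..### => #  t=0,i=10
  [6] ..##. => #  t=1,i=13
  [5] ..#.# => #  t=0,i=5
  [4] ..#.. => #  t=1,i=10
  [3] ...## => #  t=2,i=8
  [2] ...#. => #  t=0,i=22
  [1] ....# => .  t=0,i=21
  [0] ..... => #  t=0,i=20
  bits 00011110110001100010000111111101 = 516301309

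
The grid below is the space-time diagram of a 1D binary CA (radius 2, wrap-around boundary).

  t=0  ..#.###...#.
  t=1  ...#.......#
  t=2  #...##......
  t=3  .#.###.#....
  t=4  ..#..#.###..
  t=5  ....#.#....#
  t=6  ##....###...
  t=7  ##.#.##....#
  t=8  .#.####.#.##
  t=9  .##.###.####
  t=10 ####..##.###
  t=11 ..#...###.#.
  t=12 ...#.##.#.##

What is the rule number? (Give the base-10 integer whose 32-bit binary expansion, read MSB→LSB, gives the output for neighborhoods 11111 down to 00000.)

  nb #####: next=.  (t=10,i=0, bit31=0)
  nb ####.: next=#  (t=8,i=5, bit30=1)
  nb ###.#: next=#  (t=3,i=5, bit29=1)
  nb ###..: next=.  (t=0,i=6, bit28=0)
  nb ##.##: next=#  (t=9,i=0, bit27=1)
  nb ##.#.: next=.  (t=3,i=6, bit26=0)
  nb ##..#: next=.  (t=10,i=4, bit25=0)
  nb ##...: next=.  (t=0,i=7, bit24=0)
  nb #.###: next=.  (t=0,i=4, bit23=0)
  nb #.##.: next=#  (t=7,i=5, bit22=1)
  nb #.#.#: next=#  (t=7,i=3, bit21=1)
  nb #.#..: next=#  (t=3,i=7, bit20=1)
  nb #..##: next=.  (t=10,i=5, bit19=0)
  nb #..#.: next=#  (t=4,i=4, bit18=1)
  nb #...#: next=.  (t=0,i=0, bit17=0)
  nb #....: next=#  (t=1,i=5, bit16=1)
  nb .####: next=#  (t=8,i=4, bit15=1)
  nb .###.: next=.  (t=0,i=5, bit14=0)
  nb .##.#: next=#  (t=8,i=11, bit13=1)
  nb .##..: next=#  (t=2,i=5, bit12=1)
  nb .#.##: next=#  (t=0,i=3, bit11=1)
  nb .#.#.: next=.  (t=5,i=5, bit10=0)
  nb .#..#: next=.  (t=4,i=3, bit9=0)
  nb .#...: next=#  (t=0,i=11, bit8=1)
  nb ..###: next=#  (t=6,i=6, bit7=1)
  nb ..##.: next=#  (t=2,i=4, bit6=1)
  nb ..#.#: next=.  (t=0,i=2, bit5=0)
  nb ..#..: next=.  (t=0,i=10, bit4=0)
  nb ...##: next=#  (t=2,i=3, bit3=1)
  nb ...#.: next=.  (t=0,i=1, bit2=0)
  nb ....#: next=.  (t=1,i=9, bit1=0)
  nb .....: next=.  (t=1,i=6, bit0=0)
  bits 01101000011101011011100111001000 = 1752545736

1752545736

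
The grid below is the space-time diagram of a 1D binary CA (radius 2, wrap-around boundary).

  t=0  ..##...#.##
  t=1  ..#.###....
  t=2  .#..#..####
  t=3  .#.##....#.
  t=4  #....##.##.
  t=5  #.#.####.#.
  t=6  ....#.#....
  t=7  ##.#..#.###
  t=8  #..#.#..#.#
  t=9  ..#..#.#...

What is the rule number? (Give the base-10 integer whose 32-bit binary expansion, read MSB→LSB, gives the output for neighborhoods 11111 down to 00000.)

  [31] ##### => #  t=7,i=10
  [30] ####. => #  t=2,i=9
  [29] ###.# => .  t=2,i=10
  [28] ###.. => .  t=1,i=6
  [27] ##.## => #  t=4,i=7
  [26] ##.#. => .  t=2,i=0
  [25] ##..# => .  t=0,i=0
  [24] ##... => #  t=0,i=4
  [23] #.### => #  t=1,i=4
  [22] #.##. => .  t=0,i=9
  [21] #.#.# => .  t=5,i=0
  [20] #.#.. => #  t=2,i=1
  [19] #..## => .  t=0,i=1
  [18] #..#. => #  t=2,i=3
  [17] #...# => #  t=0,i=5
  [16] #.... => #  t=1,i=8
  [15] .#### => .  t=2,i=8
  [14] .###. => .  t=1,i=5
  [13] .##.# => #  t=4,i=6
  [12] .##.. => .  t=0,i=3
  [11] .#.## => .  t=0,i=8
  [10] .#.#. => .  t=5,i=1
  [9] .#..# => .  t=2,i=2
  [8] .#... => .  t=4,i=1
  [7] ..### => .  t=2,i=7
  [6] ..##. => #  t=0,i=2
  [5] ..#.# => .  t=0,i=7
  [4] ..#.. => #  t=2,i=4
  [3] ...## => #  t=4,i=4
  [2] ...#. => #  t=0,i=6
  [1] ....# => .  t=1,i=0
  [0] ..... => #  t=1,i=9
  bits 11001001100101110010000001011101 = 3382124637

3382124637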